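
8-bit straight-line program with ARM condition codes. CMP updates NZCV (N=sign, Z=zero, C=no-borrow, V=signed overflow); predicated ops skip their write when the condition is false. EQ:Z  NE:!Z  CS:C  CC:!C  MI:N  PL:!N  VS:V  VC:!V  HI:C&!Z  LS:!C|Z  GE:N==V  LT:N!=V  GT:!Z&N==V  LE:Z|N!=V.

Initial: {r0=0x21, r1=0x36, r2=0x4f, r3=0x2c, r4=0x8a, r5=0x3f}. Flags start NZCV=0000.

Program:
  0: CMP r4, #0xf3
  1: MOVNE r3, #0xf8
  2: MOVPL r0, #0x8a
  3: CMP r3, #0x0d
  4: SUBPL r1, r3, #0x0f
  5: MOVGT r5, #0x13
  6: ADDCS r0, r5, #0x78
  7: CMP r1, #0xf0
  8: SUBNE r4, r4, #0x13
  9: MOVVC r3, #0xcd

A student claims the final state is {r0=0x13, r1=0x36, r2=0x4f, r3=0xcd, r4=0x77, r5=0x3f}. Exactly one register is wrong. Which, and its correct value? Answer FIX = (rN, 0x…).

FIX = (r0, 0xb7)

[0] flags=1000 → (cmp)
[1] flags=1000 NE?T → r3=0xf8
[2] flags=1000 PL?F → skip
[3] flags=1010 → (cmp)
[4] flags=1010 PL?F → skip
[5] flags=1010 GT?F → skip
[6] flags=1010 CS?T → r0=0xb7
[7] flags=0000 → (cmp)
[8] flags=0000 NE?T → r4=0x77
[9] flags=0000 VC?T → r3=0xcd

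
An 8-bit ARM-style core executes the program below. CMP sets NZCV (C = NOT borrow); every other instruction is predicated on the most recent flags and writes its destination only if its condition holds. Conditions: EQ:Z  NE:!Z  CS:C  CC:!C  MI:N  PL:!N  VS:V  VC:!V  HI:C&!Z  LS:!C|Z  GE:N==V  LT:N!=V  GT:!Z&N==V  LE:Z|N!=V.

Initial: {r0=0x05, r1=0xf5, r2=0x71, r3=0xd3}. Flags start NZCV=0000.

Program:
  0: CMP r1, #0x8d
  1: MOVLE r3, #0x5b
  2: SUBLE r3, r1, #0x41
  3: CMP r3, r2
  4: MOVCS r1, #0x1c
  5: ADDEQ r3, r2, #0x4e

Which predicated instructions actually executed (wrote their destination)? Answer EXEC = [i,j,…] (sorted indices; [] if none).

0: ✓ CMP  NZCV=0010
1: · MOVLE
2: · SUBLE
3: ✓ CMP  NZCV=0011
4: ✓ MOVCS  r1←0x1c
5: · ADDEQ

EXEC = [4]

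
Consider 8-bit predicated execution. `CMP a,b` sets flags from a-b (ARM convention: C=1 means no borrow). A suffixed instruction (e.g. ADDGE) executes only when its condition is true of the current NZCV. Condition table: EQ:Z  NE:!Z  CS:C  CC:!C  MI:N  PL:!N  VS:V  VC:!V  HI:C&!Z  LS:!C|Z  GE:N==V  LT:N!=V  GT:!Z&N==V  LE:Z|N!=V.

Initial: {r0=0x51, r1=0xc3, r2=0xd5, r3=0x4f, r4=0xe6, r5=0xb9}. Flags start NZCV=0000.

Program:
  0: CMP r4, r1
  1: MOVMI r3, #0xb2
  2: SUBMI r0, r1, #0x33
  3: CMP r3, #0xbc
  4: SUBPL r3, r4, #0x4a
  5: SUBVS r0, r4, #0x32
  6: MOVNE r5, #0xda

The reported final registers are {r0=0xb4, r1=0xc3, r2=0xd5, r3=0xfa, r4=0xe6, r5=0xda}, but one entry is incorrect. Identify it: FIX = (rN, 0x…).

[0] flags=0010 → (cmp)
[1] flags=0010 MI?F → skip
[2] flags=0010 MI?F → skip
[3] flags=1001 → (cmp)
[4] flags=1001 PL?F → skip
[5] flags=1001 VS?T → r0=0xb4
[6] flags=1001 NE?T → r5=0xda

FIX = (r3, 0x4f)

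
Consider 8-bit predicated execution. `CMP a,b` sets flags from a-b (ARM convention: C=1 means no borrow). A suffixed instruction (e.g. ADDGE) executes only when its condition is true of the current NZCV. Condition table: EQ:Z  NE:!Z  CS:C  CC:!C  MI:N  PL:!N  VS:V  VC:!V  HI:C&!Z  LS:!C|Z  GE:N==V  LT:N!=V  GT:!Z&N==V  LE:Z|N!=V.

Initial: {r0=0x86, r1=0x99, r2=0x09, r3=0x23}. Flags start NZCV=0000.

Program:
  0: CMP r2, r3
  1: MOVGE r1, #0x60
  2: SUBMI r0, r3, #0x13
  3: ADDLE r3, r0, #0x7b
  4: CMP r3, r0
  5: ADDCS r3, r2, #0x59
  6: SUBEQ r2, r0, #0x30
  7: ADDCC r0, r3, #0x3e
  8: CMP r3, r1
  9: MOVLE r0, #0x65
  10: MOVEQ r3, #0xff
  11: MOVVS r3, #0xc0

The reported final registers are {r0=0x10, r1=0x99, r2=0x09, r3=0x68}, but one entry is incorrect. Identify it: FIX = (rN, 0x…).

[0] flags=1000 → (cmp)
[1] flags=1000 GE?F → skip
[2] flags=1000 MI?T → r0=0x10
[3] flags=1000 LE?T → r3=0x8b
[4] flags=0011 → (cmp)
[5] flags=0011 CS?T → r3=0x62
[6] flags=0011 EQ?F → skip
[7] flags=0011 CC?F → skip
[8] flags=1001 → (cmp)
[9] flags=1001 LE?F → skip
[10] flags=1001 EQ?F → skip
[11] flags=1001 VS?T → r3=0xc0

FIX = (r3, 0xc0)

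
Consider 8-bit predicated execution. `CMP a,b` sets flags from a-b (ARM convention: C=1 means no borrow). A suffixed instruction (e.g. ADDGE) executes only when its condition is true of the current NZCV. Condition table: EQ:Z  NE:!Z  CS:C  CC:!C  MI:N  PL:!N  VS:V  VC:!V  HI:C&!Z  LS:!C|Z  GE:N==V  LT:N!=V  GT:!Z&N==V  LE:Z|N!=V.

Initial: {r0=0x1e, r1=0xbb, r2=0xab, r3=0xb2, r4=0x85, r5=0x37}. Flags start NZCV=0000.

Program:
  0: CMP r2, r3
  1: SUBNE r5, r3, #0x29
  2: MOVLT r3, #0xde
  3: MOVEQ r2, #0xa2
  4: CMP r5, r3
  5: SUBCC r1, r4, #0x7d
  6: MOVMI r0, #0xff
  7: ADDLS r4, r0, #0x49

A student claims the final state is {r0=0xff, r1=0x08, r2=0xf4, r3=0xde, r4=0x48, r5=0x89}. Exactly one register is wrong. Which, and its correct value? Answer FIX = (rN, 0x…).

FIX = (r2, 0xab)

[0] flags=1000 → (cmp)
[1] flags=1000 NE?T → r5=0x89
[2] flags=1000 LT?T → r3=0xde
[3] flags=1000 EQ?F → skip
[4] flags=1000 → (cmp)
[5] flags=1000 CC?T → r1=0x08
[6] flags=1000 MI?T → r0=0xff
[7] flags=1000 LS?T → r4=0x48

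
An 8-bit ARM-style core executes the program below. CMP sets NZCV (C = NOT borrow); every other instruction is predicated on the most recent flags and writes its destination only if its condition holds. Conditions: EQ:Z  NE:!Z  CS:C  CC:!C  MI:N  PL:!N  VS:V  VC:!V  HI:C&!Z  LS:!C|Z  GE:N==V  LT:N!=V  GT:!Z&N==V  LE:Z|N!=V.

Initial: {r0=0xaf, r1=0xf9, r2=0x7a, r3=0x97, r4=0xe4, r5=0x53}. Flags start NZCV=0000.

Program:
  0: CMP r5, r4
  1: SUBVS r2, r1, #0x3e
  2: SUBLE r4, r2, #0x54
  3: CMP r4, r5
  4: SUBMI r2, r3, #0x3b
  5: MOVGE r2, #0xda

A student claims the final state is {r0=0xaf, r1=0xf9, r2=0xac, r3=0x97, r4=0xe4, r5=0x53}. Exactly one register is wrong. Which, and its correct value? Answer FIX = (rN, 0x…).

0: ✓ CMP  NZCV=0000
1: · SUBVS
2: · SUBLE
3: ✓ CMP  NZCV=1010
4: ✓ SUBMI  r2←0x5c
5: · MOVGE

FIX = (r2, 0x5c)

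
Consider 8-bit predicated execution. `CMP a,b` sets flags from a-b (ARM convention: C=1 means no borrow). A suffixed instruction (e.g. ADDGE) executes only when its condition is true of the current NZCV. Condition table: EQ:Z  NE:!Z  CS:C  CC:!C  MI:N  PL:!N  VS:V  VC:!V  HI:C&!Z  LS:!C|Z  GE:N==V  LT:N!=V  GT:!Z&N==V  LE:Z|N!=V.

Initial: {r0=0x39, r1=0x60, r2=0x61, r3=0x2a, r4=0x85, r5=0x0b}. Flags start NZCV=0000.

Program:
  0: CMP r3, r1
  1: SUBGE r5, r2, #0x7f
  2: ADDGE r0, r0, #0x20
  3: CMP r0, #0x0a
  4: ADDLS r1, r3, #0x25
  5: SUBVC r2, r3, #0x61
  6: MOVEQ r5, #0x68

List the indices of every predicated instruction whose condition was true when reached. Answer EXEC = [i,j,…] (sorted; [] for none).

[0] flags=1000 → (cmp)
[1] flags=1000 GE?F → skip
[2] flags=1000 GE?F → skip
[3] flags=0010 → (cmp)
[4] flags=0010 LS?F → skip
[5] flags=0010 VC?T → r2=0xc9
[6] flags=0010 EQ?F → skip

EXEC = [5]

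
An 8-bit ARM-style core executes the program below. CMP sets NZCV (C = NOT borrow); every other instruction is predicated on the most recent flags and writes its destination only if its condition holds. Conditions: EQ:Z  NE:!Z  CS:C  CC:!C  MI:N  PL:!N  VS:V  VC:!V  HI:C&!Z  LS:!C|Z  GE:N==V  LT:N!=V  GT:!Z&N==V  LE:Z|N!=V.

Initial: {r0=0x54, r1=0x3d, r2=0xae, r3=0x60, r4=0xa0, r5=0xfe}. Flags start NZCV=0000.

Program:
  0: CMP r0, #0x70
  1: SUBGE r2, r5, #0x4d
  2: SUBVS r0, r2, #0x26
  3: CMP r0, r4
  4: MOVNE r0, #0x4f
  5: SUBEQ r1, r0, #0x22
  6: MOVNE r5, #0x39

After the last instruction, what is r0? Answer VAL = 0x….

[0] flags=1000 → (cmp)
[1] flags=1000 GE?F → skip
[2] flags=1000 VS?F → skip
[3] flags=1001 → (cmp)
[4] flags=1001 NE?T → r0=0x4f
[5] flags=1001 EQ?F → skip
[6] flags=1001 NE?T → r5=0x39

VAL = 0x4f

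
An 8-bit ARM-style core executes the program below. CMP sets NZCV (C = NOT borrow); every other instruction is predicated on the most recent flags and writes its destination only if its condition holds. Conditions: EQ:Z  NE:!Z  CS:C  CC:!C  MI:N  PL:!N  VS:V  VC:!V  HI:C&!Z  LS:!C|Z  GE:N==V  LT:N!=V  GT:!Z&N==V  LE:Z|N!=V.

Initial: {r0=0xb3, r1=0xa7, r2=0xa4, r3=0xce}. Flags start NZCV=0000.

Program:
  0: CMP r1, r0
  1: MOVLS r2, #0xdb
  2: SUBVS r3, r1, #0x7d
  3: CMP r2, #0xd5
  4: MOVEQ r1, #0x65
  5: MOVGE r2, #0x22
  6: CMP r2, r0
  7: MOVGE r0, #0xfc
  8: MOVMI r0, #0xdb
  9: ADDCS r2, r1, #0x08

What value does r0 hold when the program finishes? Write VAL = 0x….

VAL = 0xfc

[0] flags=1000 → (cmp)
[1] flags=1000 LS?T → r2=0xdb
[2] flags=1000 VS?F → skip
[3] flags=0010 → (cmp)
[4] flags=0010 EQ?F → skip
[5] flags=0010 GE?T → r2=0x22
[6] flags=0000 → (cmp)
[7] flags=0000 GE?T → r0=0xfc
[8] flags=0000 MI?F → skip
[9] flags=0000 CS?F → skip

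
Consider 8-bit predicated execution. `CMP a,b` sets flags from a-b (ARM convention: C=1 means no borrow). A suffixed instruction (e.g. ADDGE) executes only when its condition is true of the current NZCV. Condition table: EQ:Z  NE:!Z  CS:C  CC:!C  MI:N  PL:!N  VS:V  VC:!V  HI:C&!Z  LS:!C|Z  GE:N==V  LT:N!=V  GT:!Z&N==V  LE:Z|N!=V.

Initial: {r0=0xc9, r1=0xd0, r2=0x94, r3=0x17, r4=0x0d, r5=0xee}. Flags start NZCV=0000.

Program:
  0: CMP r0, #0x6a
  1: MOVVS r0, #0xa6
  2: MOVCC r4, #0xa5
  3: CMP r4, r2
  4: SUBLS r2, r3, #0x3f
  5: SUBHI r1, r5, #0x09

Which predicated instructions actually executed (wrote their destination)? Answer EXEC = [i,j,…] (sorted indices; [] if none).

[0] flags=0011 → (cmp)
[1] flags=0011 VS?T → r0=0xa6
[2] flags=0011 CC?F → skip
[3] flags=0000 → (cmp)
[4] flags=0000 LS?T → r2=0xd8
[5] flags=0000 HI?F → skip

EXEC = [1,4]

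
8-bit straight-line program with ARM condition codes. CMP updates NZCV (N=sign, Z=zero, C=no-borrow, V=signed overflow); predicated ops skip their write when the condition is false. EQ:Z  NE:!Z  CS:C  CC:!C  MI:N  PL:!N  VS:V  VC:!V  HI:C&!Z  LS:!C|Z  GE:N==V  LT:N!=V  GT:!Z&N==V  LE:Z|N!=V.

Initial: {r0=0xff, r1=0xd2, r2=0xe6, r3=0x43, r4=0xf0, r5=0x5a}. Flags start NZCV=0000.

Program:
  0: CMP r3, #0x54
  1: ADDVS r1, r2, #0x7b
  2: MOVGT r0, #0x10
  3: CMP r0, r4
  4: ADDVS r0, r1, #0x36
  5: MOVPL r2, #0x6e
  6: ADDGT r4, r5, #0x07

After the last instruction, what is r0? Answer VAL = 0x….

VAL = 0xff

[0] flags=1000 → (cmp)
[1] flags=1000 VS?F → skip
[2] flags=1000 GT?F → skip
[3] flags=0010 → (cmp)
[4] flags=0010 VS?F → skip
[5] flags=0010 PL?T → r2=0x6e
[6] flags=0010 GT?T → r4=0x61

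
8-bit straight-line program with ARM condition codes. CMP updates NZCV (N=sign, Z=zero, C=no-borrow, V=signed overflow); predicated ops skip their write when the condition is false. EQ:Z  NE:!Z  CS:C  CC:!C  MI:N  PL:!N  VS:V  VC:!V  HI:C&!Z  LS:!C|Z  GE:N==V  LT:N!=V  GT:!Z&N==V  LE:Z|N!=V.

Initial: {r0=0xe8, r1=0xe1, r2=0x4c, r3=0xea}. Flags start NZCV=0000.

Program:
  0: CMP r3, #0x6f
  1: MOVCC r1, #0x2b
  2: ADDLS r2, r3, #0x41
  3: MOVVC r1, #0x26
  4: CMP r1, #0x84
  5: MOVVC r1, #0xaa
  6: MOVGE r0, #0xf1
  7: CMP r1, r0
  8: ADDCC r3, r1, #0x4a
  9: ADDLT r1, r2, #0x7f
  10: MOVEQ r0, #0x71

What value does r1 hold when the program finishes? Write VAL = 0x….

0: ✓ CMP  NZCV=0011
1: · MOVCC
2: · ADDLS
3: · MOVVC
4: ✓ CMP  NZCV=0010
5: ✓ MOVVC  r1←0xaa
6: ✓ MOVGE  r0←0xf1
7: ✓ CMP  NZCV=1000
8: ✓ ADDCC  r3←0xf4
9: ✓ ADDLT  r1←0xcb
10: · MOVEQ

VAL = 0xcb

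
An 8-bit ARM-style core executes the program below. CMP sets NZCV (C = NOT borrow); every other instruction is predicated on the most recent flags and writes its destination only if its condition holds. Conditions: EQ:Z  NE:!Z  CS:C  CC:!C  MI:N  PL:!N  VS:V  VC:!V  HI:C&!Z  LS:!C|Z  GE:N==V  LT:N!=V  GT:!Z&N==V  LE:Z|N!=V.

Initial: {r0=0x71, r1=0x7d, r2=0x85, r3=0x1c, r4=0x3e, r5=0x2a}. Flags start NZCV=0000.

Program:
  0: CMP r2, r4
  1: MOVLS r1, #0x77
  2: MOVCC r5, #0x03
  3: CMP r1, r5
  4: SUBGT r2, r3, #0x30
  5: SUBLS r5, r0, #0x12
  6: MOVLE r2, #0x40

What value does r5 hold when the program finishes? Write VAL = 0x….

[0] flags=0011 → (cmp)
[1] flags=0011 LS?F → skip
[2] flags=0011 CC?F → skip
[3] flags=0010 → (cmp)
[4] flags=0010 GT?T → r2=0xec
[5] flags=0010 LS?F → skip
[6] flags=0010 LE?F → skip

VAL = 0x2a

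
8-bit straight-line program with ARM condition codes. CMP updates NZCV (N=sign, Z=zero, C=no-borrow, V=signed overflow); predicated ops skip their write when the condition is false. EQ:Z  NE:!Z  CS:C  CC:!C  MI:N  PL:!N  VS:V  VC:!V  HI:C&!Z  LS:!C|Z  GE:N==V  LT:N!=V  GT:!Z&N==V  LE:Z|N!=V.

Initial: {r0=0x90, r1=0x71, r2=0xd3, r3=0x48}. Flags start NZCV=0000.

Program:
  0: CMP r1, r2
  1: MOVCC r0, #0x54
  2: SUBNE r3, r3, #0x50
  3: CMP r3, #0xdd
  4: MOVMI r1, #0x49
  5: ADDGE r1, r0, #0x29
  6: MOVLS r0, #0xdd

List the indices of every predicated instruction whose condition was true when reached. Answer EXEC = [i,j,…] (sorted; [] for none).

[0] flags=1001 → (cmp)
[1] flags=1001 CC?T → r0=0x54
[2] flags=1001 NE?T → r3=0xf8
[3] flags=0010 → (cmp)
[4] flags=0010 MI?F → skip
[5] flags=0010 GE?T → r1=0x7d
[6] flags=0010 LS?F → skip

EXEC = [1,2,5]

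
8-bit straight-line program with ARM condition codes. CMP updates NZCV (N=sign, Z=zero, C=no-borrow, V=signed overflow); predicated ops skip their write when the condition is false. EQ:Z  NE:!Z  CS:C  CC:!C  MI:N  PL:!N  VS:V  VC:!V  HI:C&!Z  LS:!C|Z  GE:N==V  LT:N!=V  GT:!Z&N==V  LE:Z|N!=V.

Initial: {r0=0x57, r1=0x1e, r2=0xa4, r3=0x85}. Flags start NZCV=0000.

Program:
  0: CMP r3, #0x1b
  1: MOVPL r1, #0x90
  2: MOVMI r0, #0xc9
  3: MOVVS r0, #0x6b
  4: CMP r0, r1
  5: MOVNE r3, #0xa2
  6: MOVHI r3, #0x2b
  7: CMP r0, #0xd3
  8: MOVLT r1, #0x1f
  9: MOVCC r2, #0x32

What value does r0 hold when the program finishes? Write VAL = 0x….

0: ✓ CMP  NZCV=0011
1: ✓ MOVPL  r1←0x90
2: · MOVMI
3: ✓ MOVVS  r0←0x6b
4: ✓ CMP  NZCV=1001
5: ✓ MOVNE  r3←0xa2
6: · MOVHI
7: ✓ CMP  NZCV=1001
8: · MOVLT
9: ✓ MOVCC  r2←0x32

VAL = 0x6b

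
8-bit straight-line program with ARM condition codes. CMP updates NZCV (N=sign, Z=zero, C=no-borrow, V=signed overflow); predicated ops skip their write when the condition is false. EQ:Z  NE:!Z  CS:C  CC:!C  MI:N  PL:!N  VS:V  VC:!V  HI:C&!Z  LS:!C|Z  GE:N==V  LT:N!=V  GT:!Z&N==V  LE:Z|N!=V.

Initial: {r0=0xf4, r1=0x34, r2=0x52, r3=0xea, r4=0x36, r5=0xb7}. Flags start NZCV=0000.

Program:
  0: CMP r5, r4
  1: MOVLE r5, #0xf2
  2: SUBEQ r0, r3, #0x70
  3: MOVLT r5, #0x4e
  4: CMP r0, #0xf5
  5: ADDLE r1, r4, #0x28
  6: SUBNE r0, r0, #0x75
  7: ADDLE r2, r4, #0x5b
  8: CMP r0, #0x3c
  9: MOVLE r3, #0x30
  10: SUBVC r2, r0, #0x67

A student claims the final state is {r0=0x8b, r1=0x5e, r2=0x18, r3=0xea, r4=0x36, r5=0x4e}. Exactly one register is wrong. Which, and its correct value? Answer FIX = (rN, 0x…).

FIX = (r0, 0x7f)

[0] flags=1010 → (cmp)
[1] flags=1010 LE?T → r5=0xf2
[2] flags=1010 EQ?F → skip
[3] flags=1010 LT?T → r5=0x4e
[4] flags=1000 → (cmp)
[5] flags=1000 LE?T → r1=0x5e
[6] flags=1000 NE?T → r0=0x7f
[7] flags=1000 LE?T → r2=0x91
[8] flags=0010 → (cmp)
[9] flags=0010 LE?F → skip
[10] flags=0010 VC?T → r2=0x18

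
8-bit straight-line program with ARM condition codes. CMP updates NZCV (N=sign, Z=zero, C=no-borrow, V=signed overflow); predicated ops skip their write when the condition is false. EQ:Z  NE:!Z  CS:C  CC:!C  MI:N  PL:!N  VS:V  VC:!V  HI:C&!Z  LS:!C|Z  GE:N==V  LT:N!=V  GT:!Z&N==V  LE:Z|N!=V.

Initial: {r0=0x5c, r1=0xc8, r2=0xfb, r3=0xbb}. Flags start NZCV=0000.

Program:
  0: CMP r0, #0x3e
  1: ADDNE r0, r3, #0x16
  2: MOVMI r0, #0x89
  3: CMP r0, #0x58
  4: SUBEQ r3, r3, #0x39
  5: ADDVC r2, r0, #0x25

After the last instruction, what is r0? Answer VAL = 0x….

VAL = 0xd1

0: ✓ CMP  NZCV=0010
1: ✓ ADDNE  r0←0xd1
2: · MOVMI
3: ✓ CMP  NZCV=0011
4: · SUBEQ
5: · ADDVC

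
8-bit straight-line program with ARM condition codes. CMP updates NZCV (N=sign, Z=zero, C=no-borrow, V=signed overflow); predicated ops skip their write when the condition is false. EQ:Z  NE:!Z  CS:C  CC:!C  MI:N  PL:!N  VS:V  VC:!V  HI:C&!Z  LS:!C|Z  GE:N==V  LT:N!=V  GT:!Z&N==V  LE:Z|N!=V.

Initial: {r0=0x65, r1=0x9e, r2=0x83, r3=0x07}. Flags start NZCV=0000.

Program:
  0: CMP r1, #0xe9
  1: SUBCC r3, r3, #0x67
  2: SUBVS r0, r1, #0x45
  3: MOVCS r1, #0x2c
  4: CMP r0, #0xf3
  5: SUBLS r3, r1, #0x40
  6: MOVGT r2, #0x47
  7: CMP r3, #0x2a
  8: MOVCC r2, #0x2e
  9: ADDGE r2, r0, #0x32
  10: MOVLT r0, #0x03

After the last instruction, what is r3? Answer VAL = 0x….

VAL = 0x5e

0: ✓ CMP  NZCV=1000
1: ✓ SUBCC  r3←0xa0
2: · SUBVS
3: · MOVCS
4: ✓ CMP  NZCV=0000
5: ✓ SUBLS  r3←0x5e
6: ✓ MOVGT  r2←0x47
7: ✓ CMP  NZCV=0010
8: · MOVCC
9: ✓ ADDGE  r2←0x97
10: · MOVLT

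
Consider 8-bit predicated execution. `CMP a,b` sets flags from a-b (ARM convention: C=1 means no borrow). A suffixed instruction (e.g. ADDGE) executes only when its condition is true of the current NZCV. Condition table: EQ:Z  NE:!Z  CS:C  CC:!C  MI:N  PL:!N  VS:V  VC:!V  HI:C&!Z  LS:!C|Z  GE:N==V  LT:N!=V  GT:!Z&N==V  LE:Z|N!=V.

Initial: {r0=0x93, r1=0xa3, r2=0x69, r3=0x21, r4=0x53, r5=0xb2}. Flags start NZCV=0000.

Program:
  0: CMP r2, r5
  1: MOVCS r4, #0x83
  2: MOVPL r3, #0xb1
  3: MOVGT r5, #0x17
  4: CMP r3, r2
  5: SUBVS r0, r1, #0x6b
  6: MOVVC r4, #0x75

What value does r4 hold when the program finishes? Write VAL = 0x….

0: ✓ CMP  NZCV=1001
1: · MOVCS
2: · MOVPL
3: ✓ MOVGT  r5←0x17
4: ✓ CMP  NZCV=1000
5: · SUBVS
6: ✓ MOVVC  r4←0x75

VAL = 0x75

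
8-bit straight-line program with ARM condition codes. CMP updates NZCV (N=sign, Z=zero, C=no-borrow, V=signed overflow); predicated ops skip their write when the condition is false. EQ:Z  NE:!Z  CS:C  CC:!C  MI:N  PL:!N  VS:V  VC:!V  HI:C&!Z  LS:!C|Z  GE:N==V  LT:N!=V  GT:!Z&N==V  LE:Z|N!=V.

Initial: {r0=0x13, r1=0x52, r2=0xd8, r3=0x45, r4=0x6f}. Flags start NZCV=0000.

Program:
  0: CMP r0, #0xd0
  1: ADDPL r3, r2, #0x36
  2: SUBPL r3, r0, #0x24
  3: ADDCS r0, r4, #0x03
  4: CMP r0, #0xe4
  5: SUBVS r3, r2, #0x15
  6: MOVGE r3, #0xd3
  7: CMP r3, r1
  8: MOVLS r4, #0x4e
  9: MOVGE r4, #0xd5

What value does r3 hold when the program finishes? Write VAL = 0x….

0: ✓ CMP  NZCV=0000
1: ✓ ADDPL  r3←0x0e
2: ✓ SUBPL  r3←0xef
3: · ADDCS
4: ✓ CMP  NZCV=0000
5: · SUBVS
6: ✓ MOVGE  r3←0xd3
7: ✓ CMP  NZCV=1010
8: · MOVLS
9: · MOVGE

VAL = 0xd3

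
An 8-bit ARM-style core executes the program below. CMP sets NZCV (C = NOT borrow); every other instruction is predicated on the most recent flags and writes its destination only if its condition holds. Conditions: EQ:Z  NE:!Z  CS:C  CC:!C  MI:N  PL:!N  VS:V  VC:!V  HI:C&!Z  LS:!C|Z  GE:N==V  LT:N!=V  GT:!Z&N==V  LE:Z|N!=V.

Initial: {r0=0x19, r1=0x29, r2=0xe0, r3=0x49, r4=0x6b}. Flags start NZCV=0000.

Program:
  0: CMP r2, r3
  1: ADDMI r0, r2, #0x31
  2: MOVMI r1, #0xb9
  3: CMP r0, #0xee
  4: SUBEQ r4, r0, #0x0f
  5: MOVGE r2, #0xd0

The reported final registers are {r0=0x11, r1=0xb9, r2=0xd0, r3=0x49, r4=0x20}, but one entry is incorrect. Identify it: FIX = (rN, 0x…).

FIX = (r4, 0x6b)

[0] flags=1010 → (cmp)
[1] flags=1010 MI?T → r0=0x11
[2] flags=1010 MI?T → r1=0xb9
[3] flags=0000 → (cmp)
[4] flags=0000 EQ?F → skip
[5] flags=0000 GE?T → r2=0xd0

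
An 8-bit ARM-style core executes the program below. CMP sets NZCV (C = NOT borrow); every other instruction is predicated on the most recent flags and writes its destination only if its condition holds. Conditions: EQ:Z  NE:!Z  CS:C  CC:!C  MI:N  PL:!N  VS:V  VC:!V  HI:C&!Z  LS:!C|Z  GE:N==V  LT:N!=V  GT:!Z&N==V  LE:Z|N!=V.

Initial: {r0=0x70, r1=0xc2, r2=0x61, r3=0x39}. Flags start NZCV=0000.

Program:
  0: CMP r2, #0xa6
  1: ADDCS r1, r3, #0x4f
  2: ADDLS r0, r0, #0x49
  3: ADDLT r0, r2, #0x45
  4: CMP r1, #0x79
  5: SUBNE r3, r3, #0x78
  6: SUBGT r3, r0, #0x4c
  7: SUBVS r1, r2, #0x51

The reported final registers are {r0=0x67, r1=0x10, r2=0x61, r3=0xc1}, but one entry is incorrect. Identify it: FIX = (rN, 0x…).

0: ✓ CMP  NZCV=1001
1: · ADDCS
2: ✓ ADDLS  r0←0xb9
3: · ADDLT
4: ✓ CMP  NZCV=0011
5: ✓ SUBNE  r3←0xc1
6: · SUBGT
7: ✓ SUBVS  r1←0x10

FIX = (r0, 0xb9)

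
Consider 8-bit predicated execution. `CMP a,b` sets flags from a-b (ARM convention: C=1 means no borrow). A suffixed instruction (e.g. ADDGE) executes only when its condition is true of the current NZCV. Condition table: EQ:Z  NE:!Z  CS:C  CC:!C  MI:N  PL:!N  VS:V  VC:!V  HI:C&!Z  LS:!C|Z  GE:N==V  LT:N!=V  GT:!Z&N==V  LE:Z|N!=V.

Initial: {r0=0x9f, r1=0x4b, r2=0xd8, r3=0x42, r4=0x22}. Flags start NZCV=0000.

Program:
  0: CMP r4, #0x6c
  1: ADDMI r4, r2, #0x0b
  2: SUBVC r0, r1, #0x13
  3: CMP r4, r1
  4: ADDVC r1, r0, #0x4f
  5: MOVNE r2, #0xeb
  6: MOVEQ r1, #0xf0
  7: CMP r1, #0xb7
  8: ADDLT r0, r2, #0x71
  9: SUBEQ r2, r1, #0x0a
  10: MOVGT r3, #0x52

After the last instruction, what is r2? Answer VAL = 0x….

VAL = 0xeb

0: ✓ CMP  NZCV=1000
1: ✓ ADDMI  r4←0xe3
2: ✓ SUBVC  r0←0x38
3: ✓ CMP  NZCV=1010
4: ✓ ADDVC  r1←0x87
5: ✓ MOVNE  r2←0xeb
6: · MOVEQ
7: ✓ CMP  NZCV=1000
8: ✓ ADDLT  r0←0x5c
9: · SUBEQ
10: · MOVGT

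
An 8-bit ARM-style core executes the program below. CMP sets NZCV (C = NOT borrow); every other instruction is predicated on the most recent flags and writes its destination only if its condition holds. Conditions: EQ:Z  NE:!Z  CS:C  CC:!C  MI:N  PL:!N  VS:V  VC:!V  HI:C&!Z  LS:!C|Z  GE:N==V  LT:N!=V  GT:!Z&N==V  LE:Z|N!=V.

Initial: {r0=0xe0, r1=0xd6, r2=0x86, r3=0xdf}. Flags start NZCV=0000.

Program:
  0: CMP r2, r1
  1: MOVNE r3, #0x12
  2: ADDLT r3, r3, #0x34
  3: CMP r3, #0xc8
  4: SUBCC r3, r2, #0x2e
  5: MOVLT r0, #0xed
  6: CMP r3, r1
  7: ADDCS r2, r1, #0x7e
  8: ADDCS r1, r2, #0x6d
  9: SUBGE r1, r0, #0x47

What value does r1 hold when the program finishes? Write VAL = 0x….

VAL = 0x99

0: ✓ CMP  NZCV=1000
1: ✓ MOVNE  r3←0x12
2: ✓ ADDLT  r3←0x46
3: ✓ CMP  NZCV=0000
4: ✓ SUBCC  r3←0x58
5: · MOVLT
6: ✓ CMP  NZCV=1001
7: · ADDCS
8: · ADDCS
9: ✓ SUBGE  r1←0x99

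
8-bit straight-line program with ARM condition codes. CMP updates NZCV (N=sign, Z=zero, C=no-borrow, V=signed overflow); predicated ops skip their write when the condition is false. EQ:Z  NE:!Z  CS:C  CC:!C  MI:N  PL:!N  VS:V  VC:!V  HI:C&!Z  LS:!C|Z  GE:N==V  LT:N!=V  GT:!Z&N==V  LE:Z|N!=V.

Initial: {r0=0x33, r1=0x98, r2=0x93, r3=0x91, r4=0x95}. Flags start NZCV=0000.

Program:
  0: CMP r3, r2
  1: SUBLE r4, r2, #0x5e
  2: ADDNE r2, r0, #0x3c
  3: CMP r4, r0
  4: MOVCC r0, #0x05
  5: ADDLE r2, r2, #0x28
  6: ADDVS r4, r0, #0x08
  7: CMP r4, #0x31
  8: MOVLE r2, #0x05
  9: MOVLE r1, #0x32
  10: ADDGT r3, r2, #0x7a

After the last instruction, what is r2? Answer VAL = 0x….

VAL = 0x6f

[0] flags=1000 → (cmp)
[1] flags=1000 LE?T → r4=0x35
[2] flags=1000 NE?T → r2=0x6f
[3] flags=0010 → (cmp)
[4] flags=0010 CC?F → skip
[5] flags=0010 LE?F → skip
[6] flags=0010 VS?F → skip
[7] flags=0010 → (cmp)
[8] flags=0010 LE?F → skip
[9] flags=0010 LE?F → skip
[10] flags=0010 GT?T → r3=0xe9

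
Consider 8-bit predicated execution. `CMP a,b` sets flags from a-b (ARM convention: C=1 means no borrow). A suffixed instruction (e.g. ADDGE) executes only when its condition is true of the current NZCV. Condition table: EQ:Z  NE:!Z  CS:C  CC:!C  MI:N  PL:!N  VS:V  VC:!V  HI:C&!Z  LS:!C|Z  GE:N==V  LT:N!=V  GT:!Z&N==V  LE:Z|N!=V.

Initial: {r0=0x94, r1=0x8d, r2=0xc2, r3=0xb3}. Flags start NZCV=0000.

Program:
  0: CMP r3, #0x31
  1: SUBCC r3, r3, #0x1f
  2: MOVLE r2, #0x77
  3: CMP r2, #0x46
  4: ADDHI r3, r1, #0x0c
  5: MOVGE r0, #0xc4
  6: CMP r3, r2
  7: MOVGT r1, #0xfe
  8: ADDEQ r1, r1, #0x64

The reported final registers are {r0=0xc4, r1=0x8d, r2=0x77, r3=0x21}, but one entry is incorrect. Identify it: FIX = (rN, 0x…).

0: ✓ CMP  NZCV=1010
1: · SUBCC
2: ✓ MOVLE  r2←0x77
3: ✓ CMP  NZCV=0010
4: ✓ ADDHI  r3←0x99
5: ✓ MOVGE  r0←0xc4
6: ✓ CMP  NZCV=0011
7: · MOVGT
8: · ADDEQ

FIX = (r3, 0x99)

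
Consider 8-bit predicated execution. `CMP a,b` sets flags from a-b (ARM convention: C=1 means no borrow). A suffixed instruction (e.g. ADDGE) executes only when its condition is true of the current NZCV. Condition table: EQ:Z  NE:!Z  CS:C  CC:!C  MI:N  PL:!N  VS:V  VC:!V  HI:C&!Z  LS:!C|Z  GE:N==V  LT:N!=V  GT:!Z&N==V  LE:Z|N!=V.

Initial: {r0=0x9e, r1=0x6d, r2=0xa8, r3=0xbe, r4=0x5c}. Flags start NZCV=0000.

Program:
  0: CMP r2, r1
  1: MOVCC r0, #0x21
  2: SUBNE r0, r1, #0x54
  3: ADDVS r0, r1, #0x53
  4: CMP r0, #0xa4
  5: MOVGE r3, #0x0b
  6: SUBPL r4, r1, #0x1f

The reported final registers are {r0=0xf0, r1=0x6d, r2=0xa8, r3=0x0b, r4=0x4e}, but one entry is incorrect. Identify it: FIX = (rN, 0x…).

0: ✓ CMP  NZCV=0011
1: · MOVCC
2: ✓ SUBNE  r0←0x19
3: ✓ ADDVS  r0←0xc0
4: ✓ CMP  NZCV=0010
5: ✓ MOVGE  r3←0x0b
6: ✓ SUBPL  r4←0x4e

FIX = (r0, 0xc0)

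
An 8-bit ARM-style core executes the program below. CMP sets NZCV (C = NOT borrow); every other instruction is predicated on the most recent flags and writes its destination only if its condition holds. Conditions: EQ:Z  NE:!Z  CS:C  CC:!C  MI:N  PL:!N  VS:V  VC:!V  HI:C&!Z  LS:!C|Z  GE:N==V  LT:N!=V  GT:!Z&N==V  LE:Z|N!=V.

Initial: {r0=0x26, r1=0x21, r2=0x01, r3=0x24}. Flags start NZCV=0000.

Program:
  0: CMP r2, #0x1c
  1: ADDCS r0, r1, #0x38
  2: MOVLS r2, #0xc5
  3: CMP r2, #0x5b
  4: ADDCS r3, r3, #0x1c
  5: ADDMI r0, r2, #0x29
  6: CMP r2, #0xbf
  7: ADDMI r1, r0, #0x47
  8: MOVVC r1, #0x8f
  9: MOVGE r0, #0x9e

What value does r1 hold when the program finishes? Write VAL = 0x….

0: ✓ CMP  NZCV=1000
1: · ADDCS
2: ✓ MOVLS  r2←0xc5
3: ✓ CMP  NZCV=0011
4: ✓ ADDCS  r3←0x40
5: · ADDMI
6: ✓ CMP  NZCV=0010
7: · ADDMI
8: ✓ MOVVC  r1←0x8f
9: ✓ MOVGE  r0←0x9e

VAL = 0x8f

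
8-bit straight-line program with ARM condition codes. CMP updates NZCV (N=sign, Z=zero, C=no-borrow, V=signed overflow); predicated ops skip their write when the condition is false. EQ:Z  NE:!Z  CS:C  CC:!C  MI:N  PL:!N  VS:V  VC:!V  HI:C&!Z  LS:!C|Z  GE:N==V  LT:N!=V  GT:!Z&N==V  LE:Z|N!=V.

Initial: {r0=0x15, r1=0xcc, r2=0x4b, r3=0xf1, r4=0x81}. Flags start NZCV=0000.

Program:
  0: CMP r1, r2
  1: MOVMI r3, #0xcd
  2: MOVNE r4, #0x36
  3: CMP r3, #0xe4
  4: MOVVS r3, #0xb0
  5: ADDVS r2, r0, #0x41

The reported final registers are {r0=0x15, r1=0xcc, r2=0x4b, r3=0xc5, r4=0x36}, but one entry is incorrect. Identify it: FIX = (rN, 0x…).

FIX = (r3, 0xcd)

[0] flags=1010 → (cmp)
[1] flags=1010 MI?T → r3=0xcd
[2] flags=1010 NE?T → r4=0x36
[3] flags=1000 → (cmp)
[4] flags=1000 VS?F → skip
[5] flags=1000 VS?F → skip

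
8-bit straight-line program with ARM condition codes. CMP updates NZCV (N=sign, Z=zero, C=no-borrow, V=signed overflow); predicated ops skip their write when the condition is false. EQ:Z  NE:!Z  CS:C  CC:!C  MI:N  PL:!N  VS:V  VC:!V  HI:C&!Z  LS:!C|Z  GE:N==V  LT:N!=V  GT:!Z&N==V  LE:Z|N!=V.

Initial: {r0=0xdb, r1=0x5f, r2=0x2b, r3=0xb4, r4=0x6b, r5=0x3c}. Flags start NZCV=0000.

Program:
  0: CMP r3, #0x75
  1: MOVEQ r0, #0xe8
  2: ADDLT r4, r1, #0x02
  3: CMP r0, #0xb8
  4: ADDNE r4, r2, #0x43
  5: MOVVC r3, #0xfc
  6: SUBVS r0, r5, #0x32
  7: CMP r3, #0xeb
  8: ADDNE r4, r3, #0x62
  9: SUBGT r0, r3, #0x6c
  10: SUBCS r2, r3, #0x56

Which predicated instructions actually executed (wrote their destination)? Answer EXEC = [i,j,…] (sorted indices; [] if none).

[0] flags=0011 → (cmp)
[1] flags=0011 EQ?F → skip
[2] flags=0011 LT?T → r4=0x61
[3] flags=0010 → (cmp)
[4] flags=0010 NE?T → r4=0x6e
[5] flags=0010 VC?T → r3=0xfc
[6] flags=0010 VS?F → skip
[7] flags=0010 → (cmp)
[8] flags=0010 NE?T → r4=0x5e
[9] flags=0010 GT?T → r0=0x90
[10] flags=0010 CS?T → r2=0xa6

EXEC = [2,4,5,8,9,10]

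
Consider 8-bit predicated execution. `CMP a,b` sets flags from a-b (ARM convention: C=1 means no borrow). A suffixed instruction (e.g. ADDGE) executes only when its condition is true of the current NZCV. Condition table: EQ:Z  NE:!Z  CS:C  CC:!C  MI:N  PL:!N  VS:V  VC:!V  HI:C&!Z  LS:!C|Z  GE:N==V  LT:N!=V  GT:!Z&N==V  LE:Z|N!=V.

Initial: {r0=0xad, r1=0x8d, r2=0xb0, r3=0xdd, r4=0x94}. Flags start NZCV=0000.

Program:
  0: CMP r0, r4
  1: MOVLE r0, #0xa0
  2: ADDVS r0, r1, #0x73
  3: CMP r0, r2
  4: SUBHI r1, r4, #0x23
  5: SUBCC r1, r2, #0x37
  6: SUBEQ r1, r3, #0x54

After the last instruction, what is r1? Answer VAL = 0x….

[0] flags=0010 → (cmp)
[1] flags=0010 LE?F → skip
[2] flags=0010 VS?F → skip
[3] flags=1000 → (cmp)
[4] flags=1000 HI?F → skip
[5] flags=1000 CC?T → r1=0x79
[6] flags=1000 EQ?F → skip

VAL = 0x79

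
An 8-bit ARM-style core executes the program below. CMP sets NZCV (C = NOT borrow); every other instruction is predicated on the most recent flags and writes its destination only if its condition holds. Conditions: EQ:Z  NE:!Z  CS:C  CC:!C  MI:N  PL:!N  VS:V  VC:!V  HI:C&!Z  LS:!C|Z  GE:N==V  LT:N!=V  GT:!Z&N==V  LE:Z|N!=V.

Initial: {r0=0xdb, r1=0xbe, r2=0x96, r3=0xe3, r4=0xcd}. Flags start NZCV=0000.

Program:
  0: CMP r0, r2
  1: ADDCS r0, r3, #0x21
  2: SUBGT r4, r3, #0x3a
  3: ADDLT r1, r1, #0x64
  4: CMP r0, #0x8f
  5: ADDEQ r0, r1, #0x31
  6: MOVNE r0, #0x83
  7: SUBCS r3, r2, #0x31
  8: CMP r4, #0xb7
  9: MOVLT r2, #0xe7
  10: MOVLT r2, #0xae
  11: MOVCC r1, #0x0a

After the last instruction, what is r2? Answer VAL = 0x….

[0] flags=0010 → (cmp)
[1] flags=0010 CS?T → r0=0x04
[2] flags=0010 GT?T → r4=0xa9
[3] flags=0010 LT?F → skip
[4] flags=0000 → (cmp)
[5] flags=0000 EQ?F → skip
[6] flags=0000 NE?T → r0=0x83
[7] flags=0000 CS?F → skip
[8] flags=1000 → (cmp)
[9] flags=1000 LT?T → r2=0xe7
[10] flags=1000 LT?T → r2=0xae
[11] flags=1000 CC?T → r1=0x0a

VAL = 0xae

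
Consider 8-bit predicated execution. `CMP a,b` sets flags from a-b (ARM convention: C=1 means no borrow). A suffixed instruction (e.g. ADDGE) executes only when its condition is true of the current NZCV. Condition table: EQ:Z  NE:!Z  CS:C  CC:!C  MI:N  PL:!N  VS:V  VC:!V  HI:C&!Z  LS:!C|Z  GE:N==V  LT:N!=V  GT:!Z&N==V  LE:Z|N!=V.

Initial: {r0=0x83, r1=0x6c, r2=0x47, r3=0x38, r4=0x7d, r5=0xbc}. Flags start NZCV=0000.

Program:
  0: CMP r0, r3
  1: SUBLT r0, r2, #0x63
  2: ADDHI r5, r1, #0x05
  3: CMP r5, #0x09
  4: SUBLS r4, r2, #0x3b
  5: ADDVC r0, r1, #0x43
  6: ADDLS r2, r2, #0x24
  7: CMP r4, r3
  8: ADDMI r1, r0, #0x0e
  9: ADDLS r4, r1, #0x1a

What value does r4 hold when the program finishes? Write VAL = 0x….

VAL = 0x7d

[0] flags=0011 → (cmp)
[1] flags=0011 LT?T → r0=0xe4
[2] flags=0011 HI?T → r5=0x71
[3] flags=0010 → (cmp)
[4] flags=0010 LS?F → skip
[5] flags=0010 VC?T → r0=0xaf
[6] flags=0010 LS?F → skip
[7] flags=0010 → (cmp)
[8] flags=0010 MI?F → skip
[9] flags=0010 LS?F → skip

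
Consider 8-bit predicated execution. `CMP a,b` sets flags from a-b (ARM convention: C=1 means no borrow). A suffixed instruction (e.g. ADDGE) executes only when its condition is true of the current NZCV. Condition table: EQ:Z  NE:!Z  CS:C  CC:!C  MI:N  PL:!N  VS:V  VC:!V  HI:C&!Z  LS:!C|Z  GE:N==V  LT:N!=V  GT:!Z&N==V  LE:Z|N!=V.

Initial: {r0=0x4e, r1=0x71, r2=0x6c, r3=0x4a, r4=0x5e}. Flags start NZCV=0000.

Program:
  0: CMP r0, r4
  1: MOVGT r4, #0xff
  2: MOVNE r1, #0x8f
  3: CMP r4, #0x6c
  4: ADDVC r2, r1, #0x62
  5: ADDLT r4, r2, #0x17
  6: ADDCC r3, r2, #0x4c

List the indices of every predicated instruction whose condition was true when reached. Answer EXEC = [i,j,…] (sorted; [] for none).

EXEC = [2,4,5,6]

0: ✓ CMP  NZCV=1000
1: · MOVGT
2: ✓ MOVNE  r1←0x8f
3: ✓ CMP  NZCV=1000
4: ✓ ADDVC  r2←0xf1
5: ✓ ADDLT  r4←0x08
6: ✓ ADDCC  r3←0x3d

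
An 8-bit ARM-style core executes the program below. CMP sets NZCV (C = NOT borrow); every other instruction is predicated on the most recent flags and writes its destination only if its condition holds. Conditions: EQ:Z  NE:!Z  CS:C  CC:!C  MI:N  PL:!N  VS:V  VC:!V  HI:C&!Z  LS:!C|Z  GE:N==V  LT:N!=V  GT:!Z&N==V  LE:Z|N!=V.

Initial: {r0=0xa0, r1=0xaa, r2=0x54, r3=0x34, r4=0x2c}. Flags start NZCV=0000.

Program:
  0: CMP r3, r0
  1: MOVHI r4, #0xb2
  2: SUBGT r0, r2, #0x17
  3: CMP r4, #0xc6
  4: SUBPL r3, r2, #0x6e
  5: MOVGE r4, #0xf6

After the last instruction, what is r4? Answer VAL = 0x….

VAL = 0xf6

[0] flags=1001 → (cmp)
[1] flags=1001 HI?F → skip
[2] flags=1001 GT?T → r0=0x3d
[3] flags=0000 → (cmp)
[4] flags=0000 PL?T → r3=0xe6
[5] flags=0000 GE?T → r4=0xf6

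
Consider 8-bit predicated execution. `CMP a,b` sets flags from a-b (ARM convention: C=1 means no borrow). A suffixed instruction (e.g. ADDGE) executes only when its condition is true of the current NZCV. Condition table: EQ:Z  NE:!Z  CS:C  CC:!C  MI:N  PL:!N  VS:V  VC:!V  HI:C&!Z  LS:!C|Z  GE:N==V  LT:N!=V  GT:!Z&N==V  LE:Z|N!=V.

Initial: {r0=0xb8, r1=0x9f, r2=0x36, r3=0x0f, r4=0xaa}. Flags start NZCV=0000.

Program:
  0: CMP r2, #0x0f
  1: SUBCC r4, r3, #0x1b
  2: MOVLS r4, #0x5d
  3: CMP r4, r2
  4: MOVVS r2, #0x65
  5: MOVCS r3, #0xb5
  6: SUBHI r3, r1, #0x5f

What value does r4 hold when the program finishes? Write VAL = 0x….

VAL = 0xaa

0: ✓ CMP  NZCV=0010
1: · SUBCC
2: · MOVLS
3: ✓ CMP  NZCV=0011
4: ✓ MOVVS  r2←0x65
5: ✓ MOVCS  r3←0xb5
6: ✓ SUBHI  r3←0x40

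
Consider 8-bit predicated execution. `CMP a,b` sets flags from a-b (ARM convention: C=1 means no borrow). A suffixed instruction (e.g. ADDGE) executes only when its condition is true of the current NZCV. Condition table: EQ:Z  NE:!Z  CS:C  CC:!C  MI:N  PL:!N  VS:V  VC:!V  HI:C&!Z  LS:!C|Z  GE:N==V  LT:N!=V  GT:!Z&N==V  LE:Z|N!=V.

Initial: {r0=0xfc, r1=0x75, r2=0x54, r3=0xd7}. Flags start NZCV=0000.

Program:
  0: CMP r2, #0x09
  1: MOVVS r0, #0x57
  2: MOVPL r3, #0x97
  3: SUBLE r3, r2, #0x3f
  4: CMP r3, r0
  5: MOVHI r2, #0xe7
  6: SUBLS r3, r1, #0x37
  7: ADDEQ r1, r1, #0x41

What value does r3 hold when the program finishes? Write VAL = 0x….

[0] flags=0010 → (cmp)
[1] flags=0010 VS?F → skip
[2] flags=0010 PL?T → r3=0x97
[3] flags=0010 LE?F → skip
[4] flags=1000 → (cmp)
[5] flags=1000 HI?F → skip
[6] flags=1000 LS?T → r3=0x3e
[7] flags=1000 EQ?F → skip

VAL = 0x3e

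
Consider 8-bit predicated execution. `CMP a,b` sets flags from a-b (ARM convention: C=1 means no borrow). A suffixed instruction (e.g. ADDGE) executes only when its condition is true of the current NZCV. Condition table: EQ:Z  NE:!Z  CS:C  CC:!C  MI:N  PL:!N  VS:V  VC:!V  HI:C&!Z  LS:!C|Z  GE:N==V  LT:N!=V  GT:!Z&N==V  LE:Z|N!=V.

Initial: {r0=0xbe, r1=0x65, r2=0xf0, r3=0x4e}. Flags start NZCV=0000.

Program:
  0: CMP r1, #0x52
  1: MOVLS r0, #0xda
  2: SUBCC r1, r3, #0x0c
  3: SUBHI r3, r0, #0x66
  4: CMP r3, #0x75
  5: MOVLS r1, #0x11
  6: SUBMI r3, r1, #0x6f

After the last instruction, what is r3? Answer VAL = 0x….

0: ✓ CMP  NZCV=0010
1: · MOVLS
2: · SUBCC
3: ✓ SUBHI  r3←0x58
4: ✓ CMP  NZCV=1000
5: ✓ MOVLS  r1←0x11
6: ✓ SUBMI  r3←0xa2

VAL = 0xa2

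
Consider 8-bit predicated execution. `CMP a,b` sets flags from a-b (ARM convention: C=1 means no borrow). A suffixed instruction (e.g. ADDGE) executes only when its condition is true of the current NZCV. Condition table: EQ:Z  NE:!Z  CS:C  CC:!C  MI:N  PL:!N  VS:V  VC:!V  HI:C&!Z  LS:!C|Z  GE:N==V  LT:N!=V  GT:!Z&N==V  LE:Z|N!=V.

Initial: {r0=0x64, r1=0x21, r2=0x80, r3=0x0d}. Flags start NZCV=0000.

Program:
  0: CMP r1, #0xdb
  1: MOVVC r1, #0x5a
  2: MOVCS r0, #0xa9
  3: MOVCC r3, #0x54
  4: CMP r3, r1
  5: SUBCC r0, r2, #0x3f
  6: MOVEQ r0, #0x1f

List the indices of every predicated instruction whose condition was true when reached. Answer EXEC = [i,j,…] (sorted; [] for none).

0: ✓ CMP  NZCV=0000
1: ✓ MOVVC  r1←0x5a
2: · MOVCS
3: ✓ MOVCC  r3←0x54
4: ✓ CMP  NZCV=1000
5: ✓ SUBCC  r0←0x41
6: · MOVEQ

EXEC = [1,3,5]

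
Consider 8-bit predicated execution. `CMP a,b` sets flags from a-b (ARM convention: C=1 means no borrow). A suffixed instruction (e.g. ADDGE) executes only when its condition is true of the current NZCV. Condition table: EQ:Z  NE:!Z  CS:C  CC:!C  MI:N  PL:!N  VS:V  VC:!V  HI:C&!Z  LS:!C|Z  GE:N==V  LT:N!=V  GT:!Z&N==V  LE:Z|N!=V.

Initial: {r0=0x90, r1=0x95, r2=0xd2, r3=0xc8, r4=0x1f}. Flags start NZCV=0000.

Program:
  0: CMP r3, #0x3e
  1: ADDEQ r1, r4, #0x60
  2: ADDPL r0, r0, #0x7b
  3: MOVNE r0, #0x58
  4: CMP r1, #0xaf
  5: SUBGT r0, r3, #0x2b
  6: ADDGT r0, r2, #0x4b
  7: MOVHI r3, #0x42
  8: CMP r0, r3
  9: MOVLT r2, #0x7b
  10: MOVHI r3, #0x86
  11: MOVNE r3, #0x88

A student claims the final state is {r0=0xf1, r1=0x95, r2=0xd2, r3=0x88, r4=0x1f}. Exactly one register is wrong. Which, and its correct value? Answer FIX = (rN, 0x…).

[0] flags=1010 → (cmp)
[1] flags=1010 EQ?F → skip
[2] flags=1010 PL?F → skip
[3] flags=1010 NE?T → r0=0x58
[4] flags=1000 → (cmp)
[5] flags=1000 GT?F → skip
[6] flags=1000 GT?F → skip
[7] flags=1000 HI?F → skip
[8] flags=1001 → (cmp)
[9] flags=1001 LT?F → skip
[10] flags=1001 HI?F → skip
[11] flags=1001 NE?T → r3=0x88

FIX = (r0, 0x58)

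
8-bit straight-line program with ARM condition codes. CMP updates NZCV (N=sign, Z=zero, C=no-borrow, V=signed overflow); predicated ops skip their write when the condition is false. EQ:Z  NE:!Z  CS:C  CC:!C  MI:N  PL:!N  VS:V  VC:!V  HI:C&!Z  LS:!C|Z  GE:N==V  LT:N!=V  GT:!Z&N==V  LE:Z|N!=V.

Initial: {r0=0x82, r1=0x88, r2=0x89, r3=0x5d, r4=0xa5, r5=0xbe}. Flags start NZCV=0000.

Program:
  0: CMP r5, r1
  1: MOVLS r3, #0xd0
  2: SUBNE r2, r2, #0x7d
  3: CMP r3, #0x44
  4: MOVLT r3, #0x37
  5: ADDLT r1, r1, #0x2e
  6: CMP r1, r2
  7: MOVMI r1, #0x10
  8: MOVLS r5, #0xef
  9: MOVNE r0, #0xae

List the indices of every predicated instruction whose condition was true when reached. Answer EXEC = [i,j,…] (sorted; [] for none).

EXEC = [2,9]

[0] flags=0010 → (cmp)
[1] flags=0010 LS?F → skip
[2] flags=0010 NE?T → r2=0x0c
[3] flags=0010 → (cmp)
[4] flags=0010 LT?F → skip
[5] flags=0010 LT?F → skip
[6] flags=0011 → (cmp)
[7] flags=0011 MI?F → skip
[8] flags=0011 LS?F → skip
[9] flags=0011 NE?T → r0=0xae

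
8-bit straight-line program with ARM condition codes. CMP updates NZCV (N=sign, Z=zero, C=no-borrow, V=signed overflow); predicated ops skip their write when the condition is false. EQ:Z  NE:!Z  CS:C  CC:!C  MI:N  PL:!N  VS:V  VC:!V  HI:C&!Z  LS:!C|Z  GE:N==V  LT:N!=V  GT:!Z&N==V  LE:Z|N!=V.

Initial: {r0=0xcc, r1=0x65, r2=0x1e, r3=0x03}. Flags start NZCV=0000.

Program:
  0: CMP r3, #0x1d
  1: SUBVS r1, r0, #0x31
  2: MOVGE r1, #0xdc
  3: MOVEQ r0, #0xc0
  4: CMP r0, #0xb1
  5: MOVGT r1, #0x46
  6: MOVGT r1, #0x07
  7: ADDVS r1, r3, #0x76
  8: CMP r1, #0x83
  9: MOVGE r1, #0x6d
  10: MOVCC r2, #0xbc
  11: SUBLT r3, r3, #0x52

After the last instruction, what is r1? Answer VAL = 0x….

[0] flags=1000 → (cmp)
[1] flags=1000 VS?F → skip
[2] flags=1000 GE?F → skip
[3] flags=1000 EQ?F → skip
[4] flags=0010 → (cmp)
[5] flags=0010 GT?T → r1=0x46
[6] flags=0010 GT?T → r1=0x07
[7] flags=0010 VS?F → skip
[8] flags=1001 → (cmp)
[9] flags=1001 GE?T → r1=0x6d
[10] flags=1001 CC?T → r2=0xbc
[11] flags=1001 LT?F → skip

VAL = 0x6d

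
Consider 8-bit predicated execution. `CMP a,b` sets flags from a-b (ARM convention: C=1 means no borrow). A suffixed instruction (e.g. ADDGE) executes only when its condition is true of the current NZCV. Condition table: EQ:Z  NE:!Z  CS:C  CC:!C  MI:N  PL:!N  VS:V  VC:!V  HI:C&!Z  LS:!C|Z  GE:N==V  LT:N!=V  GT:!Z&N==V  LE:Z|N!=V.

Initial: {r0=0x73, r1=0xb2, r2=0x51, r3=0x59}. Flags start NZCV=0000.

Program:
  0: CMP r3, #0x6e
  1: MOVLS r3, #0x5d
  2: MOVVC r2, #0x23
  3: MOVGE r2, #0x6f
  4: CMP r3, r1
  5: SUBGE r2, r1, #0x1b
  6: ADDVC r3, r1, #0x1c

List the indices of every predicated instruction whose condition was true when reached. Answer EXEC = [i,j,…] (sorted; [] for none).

0: ✓ CMP  NZCV=1000
1: ✓ MOVLS  r3←0x5d
2: ✓ MOVVC  r2←0x23
3: · MOVGE
4: ✓ CMP  NZCV=1001
5: ✓ SUBGE  r2←0x97
6: · ADDVC

EXEC = [1,2,5]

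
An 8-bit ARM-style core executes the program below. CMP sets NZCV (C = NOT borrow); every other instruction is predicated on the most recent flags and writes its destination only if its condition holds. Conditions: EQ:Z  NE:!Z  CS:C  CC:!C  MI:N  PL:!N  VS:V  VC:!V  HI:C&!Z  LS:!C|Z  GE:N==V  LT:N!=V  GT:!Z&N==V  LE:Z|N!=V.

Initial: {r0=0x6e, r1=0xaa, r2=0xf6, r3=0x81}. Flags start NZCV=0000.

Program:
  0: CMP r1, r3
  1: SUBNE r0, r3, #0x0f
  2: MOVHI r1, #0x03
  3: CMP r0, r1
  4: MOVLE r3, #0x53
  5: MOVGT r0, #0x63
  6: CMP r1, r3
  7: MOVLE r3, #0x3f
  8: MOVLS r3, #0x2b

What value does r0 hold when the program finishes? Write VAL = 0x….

VAL = 0x63

[0] flags=0010 → (cmp)
[1] flags=0010 NE?T → r0=0x72
[2] flags=0010 HI?T → r1=0x03
[3] flags=0010 → (cmp)
[4] flags=0010 LE?F → skip
[5] flags=0010 GT?T → r0=0x63
[6] flags=1001 → (cmp)
[7] flags=1001 LE?F → skip
[8] flags=1001 LS?T → r3=0x2b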